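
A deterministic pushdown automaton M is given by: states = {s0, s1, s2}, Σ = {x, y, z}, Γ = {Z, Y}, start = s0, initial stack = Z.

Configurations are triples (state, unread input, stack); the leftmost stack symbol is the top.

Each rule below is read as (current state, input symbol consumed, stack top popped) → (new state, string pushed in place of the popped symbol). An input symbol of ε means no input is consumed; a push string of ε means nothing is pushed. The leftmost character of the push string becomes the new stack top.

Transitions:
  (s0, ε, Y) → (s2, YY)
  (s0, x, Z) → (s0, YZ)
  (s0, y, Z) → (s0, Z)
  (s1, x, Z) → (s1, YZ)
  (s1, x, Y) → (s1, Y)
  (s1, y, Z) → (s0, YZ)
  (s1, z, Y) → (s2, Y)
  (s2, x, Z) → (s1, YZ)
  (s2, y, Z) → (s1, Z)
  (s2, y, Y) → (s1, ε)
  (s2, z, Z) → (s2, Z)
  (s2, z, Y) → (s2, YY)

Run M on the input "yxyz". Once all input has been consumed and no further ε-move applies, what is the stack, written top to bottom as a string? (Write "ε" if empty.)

(s0, yxyz, Z)
  read y, top Z: go to s0, push Z → (s0, xyz, Z)
  read x, top Z: go to s0, push YZ → (s0, yz, YZ)
  ε-move, top Y: go to s2, push YY → (s2, yz, YYZ)
  read y, top Y: go to s1, push ε → (s1, z, YZ)
  read z, top Y: go to s2, push Y → (s2, ε, YZ)
All input consumed in state s2 with stack YZ.

YZ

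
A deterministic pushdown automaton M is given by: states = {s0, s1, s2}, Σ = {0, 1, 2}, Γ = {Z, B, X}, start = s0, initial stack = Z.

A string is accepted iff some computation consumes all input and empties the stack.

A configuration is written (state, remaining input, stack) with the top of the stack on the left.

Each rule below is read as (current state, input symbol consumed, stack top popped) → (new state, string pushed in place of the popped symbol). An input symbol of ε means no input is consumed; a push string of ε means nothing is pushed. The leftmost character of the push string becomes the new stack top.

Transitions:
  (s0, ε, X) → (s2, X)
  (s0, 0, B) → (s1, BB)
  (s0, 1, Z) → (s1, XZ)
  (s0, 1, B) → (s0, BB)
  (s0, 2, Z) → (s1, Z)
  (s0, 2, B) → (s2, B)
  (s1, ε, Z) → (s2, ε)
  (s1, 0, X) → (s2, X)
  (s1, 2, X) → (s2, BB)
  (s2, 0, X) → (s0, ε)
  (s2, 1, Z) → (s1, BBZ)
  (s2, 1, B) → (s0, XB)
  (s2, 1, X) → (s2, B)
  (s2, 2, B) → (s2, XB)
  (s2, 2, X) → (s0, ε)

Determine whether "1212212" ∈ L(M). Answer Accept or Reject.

Reject

(s0, 1212212, Z)
  read 1, top Z: go to s1, push XZ → (s1, 212212, XZ)
  read 2, top X: go to s2, push BB → (s2, 12212, BBZ)
  read 1, top B: go to s0, push XB → (s0, 2212, XBBZ)
  ε-move, top X: go to s2, push X → (s2, 2212, XBBZ)
  read 2, top X: go to s0, push ε → (s0, 212, BBZ)
  read 2, top B: go to s2, push B → (s2, 12, BBZ)
  read 1, top B: go to s0, push XB → (s0, 2, XBBZ)
  ε-move, top X: go to s2, push X → (s2, 2, XBBZ)
  read 2, top X: go to s0, push ε → (s0, ε, BBZ)
All input consumed; stack is BBZ, not empty, and no further ε-move applies.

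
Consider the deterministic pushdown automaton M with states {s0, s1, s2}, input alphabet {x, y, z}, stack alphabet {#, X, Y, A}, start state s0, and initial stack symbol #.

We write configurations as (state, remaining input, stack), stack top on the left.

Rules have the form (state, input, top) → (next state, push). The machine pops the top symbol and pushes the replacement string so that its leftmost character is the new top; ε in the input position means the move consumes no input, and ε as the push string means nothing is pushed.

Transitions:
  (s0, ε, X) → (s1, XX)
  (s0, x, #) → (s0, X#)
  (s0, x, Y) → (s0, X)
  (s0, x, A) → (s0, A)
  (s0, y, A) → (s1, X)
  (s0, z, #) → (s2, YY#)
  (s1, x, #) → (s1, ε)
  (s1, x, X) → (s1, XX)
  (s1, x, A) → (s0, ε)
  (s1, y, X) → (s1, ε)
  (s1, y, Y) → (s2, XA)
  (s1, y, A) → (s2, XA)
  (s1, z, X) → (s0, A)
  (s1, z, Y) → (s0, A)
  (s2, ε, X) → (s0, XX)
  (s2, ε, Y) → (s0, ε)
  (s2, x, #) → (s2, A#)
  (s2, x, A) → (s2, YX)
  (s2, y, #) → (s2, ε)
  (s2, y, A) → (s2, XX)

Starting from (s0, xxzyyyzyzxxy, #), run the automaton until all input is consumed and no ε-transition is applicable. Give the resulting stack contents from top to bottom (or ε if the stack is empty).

(s0, xxzyyyzyzxxy, #)
  read x, top #: go to s0, push X# → (s0, xzyyyzyzxxy, X#)
  ε-move, top X: go to s1, push XX → (s1, xzyyyzyzxxy, XX#)
  read x, top X: go to s1, push XX → (s1, zyyyzyzxxy, XXX#)
  read z, top X: go to s0, push A → (s0, yyyzyzxxy, AXX#)
  read y, top A: go to s1, push X → (s1, yyzyzxxy, XXX#)
  read y, top X: go to s1, push ε → (s1, yzyzxxy, XX#)
  read y, top X: go to s1, push ε → (s1, zyzxxy, X#)
  read z, top X: go to s0, push A → (s0, yzxxy, A#)
  read y, top A: go to s1, push X → (s1, zxxy, X#)
  read z, top X: go to s0, push A → (s0, xxy, A#)
  read x, top A: go to s0, push A → (s0, xy, A#)
  read x, top A: go to s0, push A → (s0, y, A#)
  read y, top A: go to s1, push X → (s1, ε, X#)
All input consumed in state s1 with stack X#.

X#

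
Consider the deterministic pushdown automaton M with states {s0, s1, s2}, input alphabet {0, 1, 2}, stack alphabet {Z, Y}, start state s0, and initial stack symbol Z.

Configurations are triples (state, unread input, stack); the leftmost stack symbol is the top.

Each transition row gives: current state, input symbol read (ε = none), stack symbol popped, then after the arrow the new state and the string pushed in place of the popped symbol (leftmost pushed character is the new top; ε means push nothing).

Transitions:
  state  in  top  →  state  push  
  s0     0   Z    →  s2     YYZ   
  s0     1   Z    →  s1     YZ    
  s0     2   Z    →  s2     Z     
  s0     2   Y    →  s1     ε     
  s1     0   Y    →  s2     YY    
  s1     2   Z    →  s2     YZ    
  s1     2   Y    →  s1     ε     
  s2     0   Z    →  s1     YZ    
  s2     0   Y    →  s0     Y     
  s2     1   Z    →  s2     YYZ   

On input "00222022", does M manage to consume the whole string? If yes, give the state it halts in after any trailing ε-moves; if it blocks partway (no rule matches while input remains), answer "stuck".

(s0, 00222022, Z) ⊢ (s2, 0222022, YYZ) ⊢ (s0, 222022, YYZ) ⊢ (s1, 22022, YZ) ⊢ (s1, 2022, Z) ⊢ (s2, 022, YZ) ⊢ (s0, 22, YZ) ⊢ (s1, 2, Z) ⊢ (s2, ε, YZ)
All input consumed; M is in state s2.

s2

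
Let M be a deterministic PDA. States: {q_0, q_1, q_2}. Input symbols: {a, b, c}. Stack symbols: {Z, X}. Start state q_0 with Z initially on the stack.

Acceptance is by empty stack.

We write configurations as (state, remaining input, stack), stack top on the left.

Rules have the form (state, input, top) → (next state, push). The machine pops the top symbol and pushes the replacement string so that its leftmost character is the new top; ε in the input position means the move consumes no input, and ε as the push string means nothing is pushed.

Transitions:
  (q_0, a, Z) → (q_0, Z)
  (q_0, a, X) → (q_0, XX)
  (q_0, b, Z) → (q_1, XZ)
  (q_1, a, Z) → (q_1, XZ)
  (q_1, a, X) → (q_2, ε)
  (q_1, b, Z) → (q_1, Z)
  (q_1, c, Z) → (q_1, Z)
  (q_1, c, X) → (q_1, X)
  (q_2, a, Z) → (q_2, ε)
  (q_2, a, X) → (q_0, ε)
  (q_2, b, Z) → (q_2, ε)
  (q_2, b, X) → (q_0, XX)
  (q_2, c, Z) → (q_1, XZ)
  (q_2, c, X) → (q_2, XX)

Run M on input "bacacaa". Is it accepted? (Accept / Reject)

(q_0, bacacaa, Z) ⊢ (q_1, acacaa, XZ) ⊢ (q_2, cacaa, Z) ⊢ (q_1, acaa, XZ) ⊢ (q_2, caa, Z) ⊢ (q_1, aa, XZ) ⊢ (q_2, a, Z) ⊢ (q_2, ε, ε)
All input consumed and the stack is empty.

Accept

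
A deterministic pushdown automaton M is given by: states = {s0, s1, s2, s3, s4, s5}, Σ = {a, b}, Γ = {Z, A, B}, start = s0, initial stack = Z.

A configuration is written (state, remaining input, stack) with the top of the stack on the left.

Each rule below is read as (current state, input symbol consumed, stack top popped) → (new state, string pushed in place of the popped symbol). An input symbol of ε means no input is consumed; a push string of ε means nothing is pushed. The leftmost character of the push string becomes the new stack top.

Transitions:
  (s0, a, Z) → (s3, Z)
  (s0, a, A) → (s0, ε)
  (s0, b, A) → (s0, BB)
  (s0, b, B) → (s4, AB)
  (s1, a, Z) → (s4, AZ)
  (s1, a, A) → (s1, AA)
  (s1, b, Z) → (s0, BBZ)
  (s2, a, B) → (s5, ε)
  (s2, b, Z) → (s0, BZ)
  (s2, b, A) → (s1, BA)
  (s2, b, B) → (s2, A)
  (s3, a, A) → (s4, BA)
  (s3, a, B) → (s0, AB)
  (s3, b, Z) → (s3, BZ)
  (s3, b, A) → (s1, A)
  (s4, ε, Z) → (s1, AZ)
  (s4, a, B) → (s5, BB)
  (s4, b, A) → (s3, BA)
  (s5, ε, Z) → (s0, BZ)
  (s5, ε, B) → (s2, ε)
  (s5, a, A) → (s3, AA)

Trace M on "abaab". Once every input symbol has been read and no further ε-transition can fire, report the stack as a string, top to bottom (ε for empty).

(s0, abaab, Z)
  read a, top Z: go to s3, push Z → (s3, baab, Z)
  read b, top Z: go to s3, push BZ → (s3, aab, BZ)
  read a, top B: go to s0, push AB → (s0, ab, ABZ)
  read a, top A: go to s0, push ε → (s0, b, BZ)
  read b, top B: go to s4, push AB → (s4, ε, ABZ)
All input consumed in state s4 with stack ABZ.

ABZ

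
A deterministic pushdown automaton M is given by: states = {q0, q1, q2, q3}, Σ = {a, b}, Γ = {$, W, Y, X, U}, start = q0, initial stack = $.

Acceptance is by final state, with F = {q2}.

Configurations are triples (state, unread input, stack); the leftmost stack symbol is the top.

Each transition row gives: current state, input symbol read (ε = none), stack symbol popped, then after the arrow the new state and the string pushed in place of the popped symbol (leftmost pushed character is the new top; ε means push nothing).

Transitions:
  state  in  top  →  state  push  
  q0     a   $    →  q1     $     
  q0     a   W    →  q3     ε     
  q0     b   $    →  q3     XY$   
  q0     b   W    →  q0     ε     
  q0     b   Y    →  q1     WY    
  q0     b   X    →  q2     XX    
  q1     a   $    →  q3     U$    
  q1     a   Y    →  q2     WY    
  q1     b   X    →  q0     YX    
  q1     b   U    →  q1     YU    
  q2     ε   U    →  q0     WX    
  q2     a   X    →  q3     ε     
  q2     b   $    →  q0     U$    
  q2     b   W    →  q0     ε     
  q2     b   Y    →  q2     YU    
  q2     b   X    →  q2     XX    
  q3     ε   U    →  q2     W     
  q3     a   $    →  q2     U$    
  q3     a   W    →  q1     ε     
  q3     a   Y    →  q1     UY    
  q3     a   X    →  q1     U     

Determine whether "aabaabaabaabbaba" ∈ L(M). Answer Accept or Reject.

(q0, aabaabaabaabbaba, $) ⊢ (q1, abaabaabaabbaba, $) ⊢ (q3, baabaabaabbaba, U$) ⊢ (q2, baabaabaabbaba, W$) ⊢ (q0, aabaabaabbaba, $) ⊢ (q1, abaabaabbaba, $) ⊢ (q3, baabaabbaba, U$) ⊢ (q2, baabaabbaba, W$) ⊢ (q0, aabaabbaba, $) ⊢ (q1, abaabbaba, $) ⊢ (q3, baabbaba, U$) ⊢ (q2, baabbaba, W$) ⊢ (q0, aabbaba, $) ⊢ (q1, abbaba, $) ⊢ (q3, bbaba, U$) ⊢ (q2, bbaba, W$) ⊢ (q0, baba, $) ⊢ (q3, aba, XY$) ⊢ (q1, ba, UY$) ⊢ (q1, a, YUY$) ⊢ (q2, ε, WYUY$)
All input consumed; state q2 ∈ F.

Accept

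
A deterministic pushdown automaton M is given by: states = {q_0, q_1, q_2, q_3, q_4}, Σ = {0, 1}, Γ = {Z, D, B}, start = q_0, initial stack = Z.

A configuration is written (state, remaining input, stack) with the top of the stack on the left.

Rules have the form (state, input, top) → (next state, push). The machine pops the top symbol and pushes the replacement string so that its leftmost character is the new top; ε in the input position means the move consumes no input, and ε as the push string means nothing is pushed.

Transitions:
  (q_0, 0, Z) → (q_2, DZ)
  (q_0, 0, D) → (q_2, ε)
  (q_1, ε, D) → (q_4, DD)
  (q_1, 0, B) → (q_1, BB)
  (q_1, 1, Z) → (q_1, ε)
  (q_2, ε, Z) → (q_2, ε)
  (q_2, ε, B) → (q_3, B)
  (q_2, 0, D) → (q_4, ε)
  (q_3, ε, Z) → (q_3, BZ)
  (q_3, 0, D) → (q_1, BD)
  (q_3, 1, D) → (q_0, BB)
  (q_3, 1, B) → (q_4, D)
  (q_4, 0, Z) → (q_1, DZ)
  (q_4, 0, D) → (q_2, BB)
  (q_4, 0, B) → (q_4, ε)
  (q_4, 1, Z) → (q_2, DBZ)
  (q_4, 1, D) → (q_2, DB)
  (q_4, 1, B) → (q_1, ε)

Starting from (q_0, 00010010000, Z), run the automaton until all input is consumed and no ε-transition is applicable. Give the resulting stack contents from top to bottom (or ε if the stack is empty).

BBDZ

(q_0, 00010010000, Z) ⊢ (q_2, 0010010000, DZ) ⊢ (q_4, 010010000, Z) ⊢ (q_1, 10010000, DZ) ⊢ (q_4, 10010000, DDZ) ⊢ (q_2, 0010000, DBDZ) ⊢ (q_4, 010000, BDZ) ⊢ (q_4, 10000, DZ) ⊢ (q_2, 0000, DBZ) ⊢ (q_4, 000, BZ) ⊢ (q_4, 00, Z) ⊢ (q_1, 0, DZ) ⊢ (q_4, 0, DDZ) ⊢ (q_2, ε, BBDZ) ⊢ (q_3, ε, BBDZ)
All input consumed in state q_3 with stack BBDZ.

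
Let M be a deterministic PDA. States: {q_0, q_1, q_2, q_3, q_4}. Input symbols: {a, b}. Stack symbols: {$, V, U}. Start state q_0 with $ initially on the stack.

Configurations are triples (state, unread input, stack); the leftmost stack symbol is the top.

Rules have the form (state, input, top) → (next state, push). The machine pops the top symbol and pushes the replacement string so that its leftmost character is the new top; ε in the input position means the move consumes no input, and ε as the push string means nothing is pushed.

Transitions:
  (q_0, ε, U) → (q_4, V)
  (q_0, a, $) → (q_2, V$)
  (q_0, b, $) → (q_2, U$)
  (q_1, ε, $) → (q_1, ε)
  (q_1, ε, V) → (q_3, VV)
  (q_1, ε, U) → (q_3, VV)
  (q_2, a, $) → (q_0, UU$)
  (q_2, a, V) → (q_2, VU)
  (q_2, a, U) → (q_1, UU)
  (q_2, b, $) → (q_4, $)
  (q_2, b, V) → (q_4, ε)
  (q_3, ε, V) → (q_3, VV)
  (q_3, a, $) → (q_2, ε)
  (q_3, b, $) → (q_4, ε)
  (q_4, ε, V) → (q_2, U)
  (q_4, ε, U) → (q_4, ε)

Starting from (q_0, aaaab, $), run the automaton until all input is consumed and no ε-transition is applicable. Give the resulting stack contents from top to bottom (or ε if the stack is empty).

(q_0, aaaab, $) ⊢ (q_2, aaab, V$) ⊢ (q_2, aab, VU$) ⊢ (q_2, ab, VUU$) ⊢ (q_2, b, VUUU$) ⊢ (q_4, ε, UUU$) ⊢ (q_4, ε, UU$) ⊢ (q_4, ε, U$) ⊢ (q_4, ε, $)
All input consumed in state q_4 with stack $.

$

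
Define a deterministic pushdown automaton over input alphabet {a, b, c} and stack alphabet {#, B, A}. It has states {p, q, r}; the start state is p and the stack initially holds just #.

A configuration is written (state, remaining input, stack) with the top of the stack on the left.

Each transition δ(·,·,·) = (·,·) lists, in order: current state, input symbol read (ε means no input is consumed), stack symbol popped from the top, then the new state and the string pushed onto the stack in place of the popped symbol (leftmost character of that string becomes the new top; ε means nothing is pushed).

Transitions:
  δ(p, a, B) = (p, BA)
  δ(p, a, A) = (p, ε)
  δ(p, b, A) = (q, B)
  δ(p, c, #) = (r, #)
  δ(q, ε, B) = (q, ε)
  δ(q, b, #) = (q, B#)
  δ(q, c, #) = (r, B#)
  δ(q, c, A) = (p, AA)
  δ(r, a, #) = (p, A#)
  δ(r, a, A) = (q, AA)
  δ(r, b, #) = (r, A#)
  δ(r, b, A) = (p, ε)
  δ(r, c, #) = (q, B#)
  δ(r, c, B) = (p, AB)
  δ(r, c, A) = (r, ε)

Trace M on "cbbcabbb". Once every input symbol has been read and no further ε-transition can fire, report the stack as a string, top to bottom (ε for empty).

#

(p, cbbcabbb, #)
  read c, top #: go to r, push # → (r, bbcabbb, #)
  read b, top #: go to r, push A# → (r, bcabbb, A#)
  read b, top A: go to p, push ε → (p, cabbb, #)
  read c, top #: go to r, push # → (r, abbb, #)
  read a, top #: go to p, push A# → (p, bbb, A#)
  read b, top A: go to q, push B → (q, bb, B#)
  ε-move, top B: go to q, push ε → (q, bb, #)
  read b, top #: go to q, push B# → (q, b, B#)
  ε-move, top B: go to q, push ε → (q, b, #)
  read b, top #: go to q, push B# → (q, ε, B#)
  ε-move, top B: go to q, push ε → (q, ε, #)
All input consumed in state q with stack #.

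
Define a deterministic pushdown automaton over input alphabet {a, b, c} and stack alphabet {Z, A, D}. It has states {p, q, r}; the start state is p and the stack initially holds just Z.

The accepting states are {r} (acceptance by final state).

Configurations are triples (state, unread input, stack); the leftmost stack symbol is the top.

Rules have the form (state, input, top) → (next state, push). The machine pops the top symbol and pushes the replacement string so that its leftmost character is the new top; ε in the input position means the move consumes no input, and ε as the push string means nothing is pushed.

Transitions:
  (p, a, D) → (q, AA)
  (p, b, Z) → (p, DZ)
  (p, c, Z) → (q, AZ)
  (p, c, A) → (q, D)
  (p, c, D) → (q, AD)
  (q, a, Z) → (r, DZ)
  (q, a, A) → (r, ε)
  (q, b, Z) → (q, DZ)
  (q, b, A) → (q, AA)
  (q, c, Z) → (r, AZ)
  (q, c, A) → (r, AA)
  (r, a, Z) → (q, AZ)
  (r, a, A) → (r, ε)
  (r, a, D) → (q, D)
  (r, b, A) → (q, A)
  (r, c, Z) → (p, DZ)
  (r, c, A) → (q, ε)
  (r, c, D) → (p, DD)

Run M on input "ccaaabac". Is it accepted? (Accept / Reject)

Reject

(p, ccaaabac, Z)
  read c, top Z: go to q, push AZ → (q, caaabac, AZ)
  read c, top A: go to r, push AA → (r, aaabac, AAZ)
  read a, top A: go to r, push ε → (r, aabac, AZ)
  read a, top A: go to r, push ε → (r, abac, Z)
  read a, top Z: go to q, push AZ → (q, bac, AZ)
  read b, top A: go to q, push AA → (q, ac, AAZ)
  read a, top A: go to r, push ε → (r, c, AZ)
  read c, top A: go to q, push ε → (q, ε, Z)
All input consumed; state q ∉ F and no further ε-move applies.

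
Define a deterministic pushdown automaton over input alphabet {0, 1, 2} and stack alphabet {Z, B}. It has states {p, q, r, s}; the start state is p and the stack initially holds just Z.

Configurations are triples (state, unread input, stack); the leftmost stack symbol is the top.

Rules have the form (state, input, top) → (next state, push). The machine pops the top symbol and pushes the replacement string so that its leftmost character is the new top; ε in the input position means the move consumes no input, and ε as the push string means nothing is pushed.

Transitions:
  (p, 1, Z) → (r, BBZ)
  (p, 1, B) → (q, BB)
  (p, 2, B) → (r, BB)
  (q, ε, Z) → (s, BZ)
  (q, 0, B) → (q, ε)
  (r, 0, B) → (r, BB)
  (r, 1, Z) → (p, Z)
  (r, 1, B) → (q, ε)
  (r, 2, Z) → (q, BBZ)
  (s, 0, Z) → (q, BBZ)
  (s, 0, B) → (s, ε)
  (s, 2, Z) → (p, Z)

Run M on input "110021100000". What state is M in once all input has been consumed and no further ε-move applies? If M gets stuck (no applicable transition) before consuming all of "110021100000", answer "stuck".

s

(p, 110021100000, Z)
  read 1, top Z: go to r, push BBZ → (r, 10021100000, BBZ)
  read 1, top B: go to q, push ε → (q, 0021100000, BZ)
  read 0, top B: go to q, push ε → (q, 021100000, Z)
  ε-move, top Z: go to s, push BZ → (s, 021100000, BZ)
  read 0, top B: go to s, push ε → (s, 21100000, Z)
  read 2, top Z: go to p, push Z → (p, 1100000, Z)
  read 1, top Z: go to r, push BBZ → (r, 100000, BBZ)
  read 1, top B: go to q, push ε → (q, 00000, BZ)
  read 0, top B: go to q, push ε → (q, 0000, Z)
  ε-move, top Z: go to s, push BZ → (s, 0000, BZ)
  read 0, top B: go to s, push ε → (s, 000, Z)
  read 0, top Z: go to q, push BBZ → (q, 00, BBZ)
  read 0, top B: go to q, push ε → (q, 0, BZ)
  read 0, top B: go to q, push ε → (q, ε, Z)
  ε-move, top Z: go to s, push BZ → (s, ε, BZ)
All input consumed; M is in state s.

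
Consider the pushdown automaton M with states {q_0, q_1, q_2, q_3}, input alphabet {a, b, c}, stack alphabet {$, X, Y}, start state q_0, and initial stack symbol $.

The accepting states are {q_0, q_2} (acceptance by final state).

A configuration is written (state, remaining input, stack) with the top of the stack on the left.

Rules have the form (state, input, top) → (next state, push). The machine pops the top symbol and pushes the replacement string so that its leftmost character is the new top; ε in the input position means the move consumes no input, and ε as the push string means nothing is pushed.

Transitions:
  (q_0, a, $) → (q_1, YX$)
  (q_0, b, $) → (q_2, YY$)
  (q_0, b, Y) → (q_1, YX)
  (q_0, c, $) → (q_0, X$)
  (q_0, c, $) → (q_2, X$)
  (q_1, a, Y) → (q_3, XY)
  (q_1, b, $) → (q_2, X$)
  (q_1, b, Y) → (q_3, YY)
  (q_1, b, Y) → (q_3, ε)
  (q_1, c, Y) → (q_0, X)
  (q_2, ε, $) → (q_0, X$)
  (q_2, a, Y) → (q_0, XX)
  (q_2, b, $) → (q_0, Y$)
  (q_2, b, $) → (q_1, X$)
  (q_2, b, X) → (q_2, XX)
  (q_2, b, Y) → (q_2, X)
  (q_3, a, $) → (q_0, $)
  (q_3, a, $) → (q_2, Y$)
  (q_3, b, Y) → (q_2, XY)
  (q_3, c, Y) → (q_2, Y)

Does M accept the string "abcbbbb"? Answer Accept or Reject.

Accept

One accepting computation: (q_0, abcbbbb, $) ⊢ (q_1, bcbbbb, YX$) ⊢ (q_3, cbbbb, YYX$) ⊢ (q_2, bbbb, YYX$) ⊢ (q_2, bbb, XYX$) ⊢ (q_2, bb, XXYX$) ⊢ (q_2, b, XXXYX$) ⊢ (q_2, ε, XXXXYX$)
All input consumed and state q_2 ∈ F.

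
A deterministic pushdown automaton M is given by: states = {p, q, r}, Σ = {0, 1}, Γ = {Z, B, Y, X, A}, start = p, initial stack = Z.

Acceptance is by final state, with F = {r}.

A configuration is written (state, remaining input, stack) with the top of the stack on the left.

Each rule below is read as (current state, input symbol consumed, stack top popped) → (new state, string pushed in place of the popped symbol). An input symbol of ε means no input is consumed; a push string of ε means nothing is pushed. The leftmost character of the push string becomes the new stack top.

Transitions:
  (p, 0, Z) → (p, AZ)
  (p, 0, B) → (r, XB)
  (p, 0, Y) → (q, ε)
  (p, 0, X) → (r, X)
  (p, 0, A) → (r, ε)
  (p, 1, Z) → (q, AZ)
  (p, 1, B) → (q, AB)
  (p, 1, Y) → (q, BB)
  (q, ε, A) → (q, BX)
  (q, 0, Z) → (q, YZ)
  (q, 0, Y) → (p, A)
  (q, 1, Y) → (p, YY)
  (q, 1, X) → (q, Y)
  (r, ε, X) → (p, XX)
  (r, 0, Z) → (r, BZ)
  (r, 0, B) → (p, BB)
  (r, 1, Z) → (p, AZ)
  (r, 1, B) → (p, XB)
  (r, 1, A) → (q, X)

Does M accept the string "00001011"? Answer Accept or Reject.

Reject

(p, 00001011, Z)
  read 0, top Z: go to p, push AZ → (p, 0001011, AZ)
  read 0, top A: go to r, push ε → (r, 001011, Z)
  read 0, top Z: go to r, push BZ → (r, 01011, BZ)
  read 0, top B: go to p, push BB → (p, 1011, BBZ)
  read 1, top B: go to q, push AB → (q, 011, ABBZ)
  ε-move, top A: go to q, push BX → (q, 011, BXBBZ)
No transition applies at (q, 011, BXBBZ); input not fully consumed.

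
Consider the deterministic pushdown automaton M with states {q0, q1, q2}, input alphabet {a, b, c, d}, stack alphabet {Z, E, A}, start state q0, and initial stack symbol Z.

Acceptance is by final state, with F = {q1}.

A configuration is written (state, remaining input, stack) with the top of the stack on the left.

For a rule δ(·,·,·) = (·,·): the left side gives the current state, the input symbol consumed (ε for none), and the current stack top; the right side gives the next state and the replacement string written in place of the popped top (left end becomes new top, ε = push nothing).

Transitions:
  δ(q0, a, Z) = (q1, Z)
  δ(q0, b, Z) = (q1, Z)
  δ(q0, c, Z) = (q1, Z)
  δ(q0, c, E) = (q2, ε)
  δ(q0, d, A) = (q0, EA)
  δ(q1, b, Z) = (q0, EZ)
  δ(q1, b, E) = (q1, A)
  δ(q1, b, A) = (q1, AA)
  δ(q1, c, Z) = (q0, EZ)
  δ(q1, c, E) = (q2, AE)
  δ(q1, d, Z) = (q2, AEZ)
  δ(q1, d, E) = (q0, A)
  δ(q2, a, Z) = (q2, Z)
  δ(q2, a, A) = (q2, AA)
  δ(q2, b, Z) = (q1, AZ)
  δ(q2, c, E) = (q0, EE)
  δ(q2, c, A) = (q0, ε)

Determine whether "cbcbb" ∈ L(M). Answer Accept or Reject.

(q0, cbcbb, Z)
  read c, top Z: go to q1, push Z → (q1, bcbb, Z)
  read b, top Z: go to q0, push EZ → (q0, cbb, EZ)
  read c, top E: go to q2, push ε → (q2, bb, Z)
  read b, top Z: go to q1, push AZ → (q1, b, AZ)
  read b, top A: go to q1, push AA → (q1, ε, AAZ)
All input consumed; state q1 ∈ F.

Accept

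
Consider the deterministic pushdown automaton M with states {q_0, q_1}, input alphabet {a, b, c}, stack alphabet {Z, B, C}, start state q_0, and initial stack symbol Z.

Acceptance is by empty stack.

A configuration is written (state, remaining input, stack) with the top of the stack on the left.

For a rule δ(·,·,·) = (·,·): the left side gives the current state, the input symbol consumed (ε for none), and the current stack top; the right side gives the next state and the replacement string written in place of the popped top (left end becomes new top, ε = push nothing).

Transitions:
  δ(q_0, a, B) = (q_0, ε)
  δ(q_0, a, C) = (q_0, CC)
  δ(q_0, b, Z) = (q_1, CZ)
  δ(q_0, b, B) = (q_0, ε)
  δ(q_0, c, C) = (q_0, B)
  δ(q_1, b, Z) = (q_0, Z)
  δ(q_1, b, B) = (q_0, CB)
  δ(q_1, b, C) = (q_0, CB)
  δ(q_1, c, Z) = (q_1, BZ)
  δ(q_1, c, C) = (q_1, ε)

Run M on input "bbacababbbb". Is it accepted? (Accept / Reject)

(q_0, bbacababbbb, Z)
  read b, top Z: go to q_1, push CZ → (q_1, bacababbbb, CZ)
  read b, top C: go to q_0, push CB → (q_0, acababbbb, CBZ)
  read a, top C: go to q_0, push CC → (q_0, cababbbb, CCBZ)
  read c, top C: go to q_0, push B → (q_0, ababbbb, BCBZ)
  read a, top B: go to q_0, push ε → (q_0, babbbb, CBZ)
No transition applies at (q_0, babbbb, CBZ); input not fully consumed.

Reject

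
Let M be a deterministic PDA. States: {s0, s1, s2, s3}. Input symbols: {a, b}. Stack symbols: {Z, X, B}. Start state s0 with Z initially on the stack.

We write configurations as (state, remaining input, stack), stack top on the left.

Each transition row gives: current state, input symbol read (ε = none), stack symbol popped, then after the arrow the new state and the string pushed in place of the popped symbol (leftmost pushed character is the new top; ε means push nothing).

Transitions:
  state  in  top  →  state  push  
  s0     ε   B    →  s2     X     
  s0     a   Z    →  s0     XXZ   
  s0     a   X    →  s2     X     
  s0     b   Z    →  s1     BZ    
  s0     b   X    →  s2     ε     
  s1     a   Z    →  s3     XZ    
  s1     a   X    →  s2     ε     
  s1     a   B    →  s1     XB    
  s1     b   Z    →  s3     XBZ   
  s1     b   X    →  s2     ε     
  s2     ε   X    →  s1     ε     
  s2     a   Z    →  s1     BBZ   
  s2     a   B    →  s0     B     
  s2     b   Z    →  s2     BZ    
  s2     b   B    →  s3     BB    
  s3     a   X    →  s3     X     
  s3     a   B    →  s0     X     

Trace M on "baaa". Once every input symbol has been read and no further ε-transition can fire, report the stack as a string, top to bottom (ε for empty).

Z

(s0, baaa, Z) ⊢ (s1, aaa, BZ) ⊢ (s1, aa, XBZ) ⊢ (s2, a, BZ) ⊢ (s0, ε, BZ) ⊢ (s2, ε, XZ) ⊢ (s1, ε, Z)
All input consumed in state s1 with stack Z.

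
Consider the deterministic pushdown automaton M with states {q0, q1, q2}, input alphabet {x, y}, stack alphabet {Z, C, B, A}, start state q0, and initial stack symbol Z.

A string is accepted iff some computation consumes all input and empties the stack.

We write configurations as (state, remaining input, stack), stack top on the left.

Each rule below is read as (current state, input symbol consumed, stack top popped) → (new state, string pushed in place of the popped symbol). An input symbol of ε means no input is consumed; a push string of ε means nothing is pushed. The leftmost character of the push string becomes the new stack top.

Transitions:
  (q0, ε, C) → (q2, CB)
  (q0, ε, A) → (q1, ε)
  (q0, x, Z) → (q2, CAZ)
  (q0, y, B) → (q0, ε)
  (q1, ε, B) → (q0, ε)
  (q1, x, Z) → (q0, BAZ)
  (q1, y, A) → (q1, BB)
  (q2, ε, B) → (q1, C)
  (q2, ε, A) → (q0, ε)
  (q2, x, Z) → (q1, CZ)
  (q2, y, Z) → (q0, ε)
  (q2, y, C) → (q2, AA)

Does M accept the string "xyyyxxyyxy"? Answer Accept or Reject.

(q0, xyyyxxyyxy, Z)
  read x, top Z: go to q2, push CAZ → (q2, yyyxxyyxy, CAZ)
  read y, top C: go to q2, push AA → (q2, yyxxyyxy, AAAZ)
  ε-move, top A: go to q0, push ε → (q0, yyxxyyxy, AAZ)
  ε-move, top A: go to q1, push ε → (q1, yyxxyyxy, AZ)
  read y, top A: go to q1, push BB → (q1, yxxyyxy, BBZ)
  ε-move, top B: go to q0, push ε → (q0, yxxyyxy, BZ)
  read y, top B: go to q0, push ε → (q0, xxyyxy, Z)
  read x, top Z: go to q2, push CAZ → (q2, xyyxy, CAZ)
No transition applies at (q2, xyyxy, CAZ); input not fully consumed.

Reject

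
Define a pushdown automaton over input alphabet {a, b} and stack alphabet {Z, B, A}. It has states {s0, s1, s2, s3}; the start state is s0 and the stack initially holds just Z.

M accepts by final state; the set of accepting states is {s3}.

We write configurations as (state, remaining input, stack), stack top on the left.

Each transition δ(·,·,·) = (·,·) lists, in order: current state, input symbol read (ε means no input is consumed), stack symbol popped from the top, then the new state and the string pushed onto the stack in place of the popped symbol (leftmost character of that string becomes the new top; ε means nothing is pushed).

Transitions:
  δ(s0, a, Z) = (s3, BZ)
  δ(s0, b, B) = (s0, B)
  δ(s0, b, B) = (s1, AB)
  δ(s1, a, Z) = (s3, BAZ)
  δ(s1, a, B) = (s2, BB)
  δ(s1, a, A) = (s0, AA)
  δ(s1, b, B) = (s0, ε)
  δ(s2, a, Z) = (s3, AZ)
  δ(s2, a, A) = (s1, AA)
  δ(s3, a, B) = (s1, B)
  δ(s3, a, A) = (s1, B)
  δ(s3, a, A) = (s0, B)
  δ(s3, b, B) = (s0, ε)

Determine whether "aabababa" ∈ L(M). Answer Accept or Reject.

One accepting computation: (s0, aabababa, Z) ⊢ (s3, abababa, BZ) ⊢ (s1, bababa, BZ) ⊢ (s0, ababa, Z) ⊢ (s3, baba, BZ) ⊢ (s0, aba, Z) ⊢ (s3, ba, BZ) ⊢ (s0, a, Z) ⊢ (s3, ε, BZ)
All input consumed and state s3 ∈ F.

Accept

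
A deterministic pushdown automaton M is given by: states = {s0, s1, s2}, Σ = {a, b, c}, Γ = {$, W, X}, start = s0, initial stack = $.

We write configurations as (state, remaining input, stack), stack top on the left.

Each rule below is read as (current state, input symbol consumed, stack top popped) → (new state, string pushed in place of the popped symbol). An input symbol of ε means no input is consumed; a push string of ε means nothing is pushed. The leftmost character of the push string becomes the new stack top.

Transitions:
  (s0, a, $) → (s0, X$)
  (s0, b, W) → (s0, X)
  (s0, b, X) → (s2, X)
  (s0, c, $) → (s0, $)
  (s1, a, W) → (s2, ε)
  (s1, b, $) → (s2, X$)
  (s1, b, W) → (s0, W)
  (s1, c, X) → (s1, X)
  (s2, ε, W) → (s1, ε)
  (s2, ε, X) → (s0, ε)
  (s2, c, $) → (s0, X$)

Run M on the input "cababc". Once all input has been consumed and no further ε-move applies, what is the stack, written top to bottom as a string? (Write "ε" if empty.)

(s0, cababc, $) ⊢ (s0, ababc, $) ⊢ (s0, babc, X$) ⊢ (s2, abc, X$) ⊢ (s0, abc, $) ⊢ (s0, bc, X$) ⊢ (s2, c, X$) ⊢ (s0, c, $) ⊢ (s0, ε, $)
All input consumed in state s0 with stack $.

$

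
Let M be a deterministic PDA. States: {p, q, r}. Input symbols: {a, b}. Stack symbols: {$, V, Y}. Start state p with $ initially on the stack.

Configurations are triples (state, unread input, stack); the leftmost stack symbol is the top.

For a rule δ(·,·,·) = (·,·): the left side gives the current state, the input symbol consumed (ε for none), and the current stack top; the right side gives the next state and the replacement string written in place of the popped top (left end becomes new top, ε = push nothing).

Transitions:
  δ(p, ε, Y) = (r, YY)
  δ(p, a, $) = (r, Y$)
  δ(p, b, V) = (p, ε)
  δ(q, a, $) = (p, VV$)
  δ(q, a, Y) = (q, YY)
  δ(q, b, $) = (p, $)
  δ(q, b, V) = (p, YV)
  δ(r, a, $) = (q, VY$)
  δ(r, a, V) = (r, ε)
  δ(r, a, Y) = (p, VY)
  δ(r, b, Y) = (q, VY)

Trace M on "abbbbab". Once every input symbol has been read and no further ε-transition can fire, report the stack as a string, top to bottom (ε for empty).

(p, abbbbab, $) ⊢ (r, bbbbab, Y$) ⊢ (q, bbbab, VY$) ⊢ (p, bbab, YVY$) ⊢ (r, bbab, YYVY$) ⊢ (q, bab, VYYVY$) ⊢ (p, ab, YVYYVY$) ⊢ (r, ab, YYVYYVY$) ⊢ (p, b, VYYVYYVY$) ⊢ (p, ε, YYVYYVY$) ⊢ (r, ε, YYYVYYVY$)
All input consumed in state r with stack YYYVYYVY$.

YYYVYYVY$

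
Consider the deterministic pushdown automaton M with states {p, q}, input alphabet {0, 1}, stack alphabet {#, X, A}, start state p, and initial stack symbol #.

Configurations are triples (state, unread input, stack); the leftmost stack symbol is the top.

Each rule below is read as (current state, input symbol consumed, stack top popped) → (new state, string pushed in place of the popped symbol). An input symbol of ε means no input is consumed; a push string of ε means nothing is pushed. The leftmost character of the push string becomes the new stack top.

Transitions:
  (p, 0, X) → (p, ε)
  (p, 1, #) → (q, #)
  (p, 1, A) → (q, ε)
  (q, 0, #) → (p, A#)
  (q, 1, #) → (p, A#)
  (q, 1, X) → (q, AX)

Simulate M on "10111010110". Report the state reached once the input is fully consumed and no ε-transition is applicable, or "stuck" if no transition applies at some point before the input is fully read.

stuck

(p, 10111010110, #) ⊢ (q, 0111010110, #) ⊢ (p, 111010110, A#) ⊢ (q, 11010110, #) ⊢ (p, 1010110, A#) ⊢ (q, 010110, #) ⊢ (p, 10110, A#) ⊢ (q, 0110, #) ⊢ (p, 110, A#) ⊢ (q, 10, #) ⊢ (p, 0, A#)
No transition for (p, 0, top A); M blocks with input 0 remaining.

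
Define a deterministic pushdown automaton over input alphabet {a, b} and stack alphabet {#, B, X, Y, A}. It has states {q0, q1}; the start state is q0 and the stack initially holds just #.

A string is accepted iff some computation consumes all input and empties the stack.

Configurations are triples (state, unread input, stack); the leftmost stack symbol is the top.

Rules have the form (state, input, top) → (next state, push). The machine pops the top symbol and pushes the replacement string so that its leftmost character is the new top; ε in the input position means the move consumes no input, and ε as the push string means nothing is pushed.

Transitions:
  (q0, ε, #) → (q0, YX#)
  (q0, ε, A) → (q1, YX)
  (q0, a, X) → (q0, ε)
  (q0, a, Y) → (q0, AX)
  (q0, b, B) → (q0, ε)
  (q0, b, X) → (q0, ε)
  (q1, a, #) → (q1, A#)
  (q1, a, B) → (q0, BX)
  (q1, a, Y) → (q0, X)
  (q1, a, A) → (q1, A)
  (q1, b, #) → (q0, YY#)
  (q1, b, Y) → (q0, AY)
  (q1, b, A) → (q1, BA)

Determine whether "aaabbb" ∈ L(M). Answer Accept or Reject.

Reject

(q0, aaabbb, #)
  ε-move, top #: go to q0, push YX# → (q0, aaabbb, YX#)
  read a, top Y: go to q0, push AX → (q0, aabbb, AXX#)
  ε-move, top A: go to q1, push YX → (q1, aabbb, YXXX#)
  read a, top Y: go to q0, push X → (q0, abbb, XXXX#)
  read a, top X: go to q0, push ε → (q0, bbb, XXX#)
  read b, top X: go to q0, push ε → (q0, bb, XX#)
  read b, top X: go to q0, push ε → (q0, b, X#)
  read b, top X: go to q0, push ε → (q0, ε, #)
  ε-move, top #: go to q0, push YX# → (q0, ε, YX#)
All input consumed; stack is YX#, not empty, and no further ε-move applies.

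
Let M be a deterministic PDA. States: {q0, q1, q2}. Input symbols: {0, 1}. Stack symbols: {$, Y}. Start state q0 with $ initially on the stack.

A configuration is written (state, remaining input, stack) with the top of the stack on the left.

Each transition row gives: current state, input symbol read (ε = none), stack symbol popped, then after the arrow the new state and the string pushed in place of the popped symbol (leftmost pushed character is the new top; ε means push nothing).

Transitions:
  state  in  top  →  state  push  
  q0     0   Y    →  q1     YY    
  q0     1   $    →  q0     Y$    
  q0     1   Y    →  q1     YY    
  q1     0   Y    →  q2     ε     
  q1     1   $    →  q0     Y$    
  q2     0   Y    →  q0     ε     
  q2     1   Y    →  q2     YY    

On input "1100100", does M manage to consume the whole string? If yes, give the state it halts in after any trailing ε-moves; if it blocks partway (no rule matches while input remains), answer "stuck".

(q0, 1100100, $) ⊢ (q0, 100100, Y$) ⊢ (q1, 00100, YY$) ⊢ (q2, 0100, Y$) ⊢ (q0, 100, $) ⊢ (q0, 00, Y$) ⊢ (q1, 0, YY$) ⊢ (q2, ε, Y$)
All input consumed; M is in state q2.

q2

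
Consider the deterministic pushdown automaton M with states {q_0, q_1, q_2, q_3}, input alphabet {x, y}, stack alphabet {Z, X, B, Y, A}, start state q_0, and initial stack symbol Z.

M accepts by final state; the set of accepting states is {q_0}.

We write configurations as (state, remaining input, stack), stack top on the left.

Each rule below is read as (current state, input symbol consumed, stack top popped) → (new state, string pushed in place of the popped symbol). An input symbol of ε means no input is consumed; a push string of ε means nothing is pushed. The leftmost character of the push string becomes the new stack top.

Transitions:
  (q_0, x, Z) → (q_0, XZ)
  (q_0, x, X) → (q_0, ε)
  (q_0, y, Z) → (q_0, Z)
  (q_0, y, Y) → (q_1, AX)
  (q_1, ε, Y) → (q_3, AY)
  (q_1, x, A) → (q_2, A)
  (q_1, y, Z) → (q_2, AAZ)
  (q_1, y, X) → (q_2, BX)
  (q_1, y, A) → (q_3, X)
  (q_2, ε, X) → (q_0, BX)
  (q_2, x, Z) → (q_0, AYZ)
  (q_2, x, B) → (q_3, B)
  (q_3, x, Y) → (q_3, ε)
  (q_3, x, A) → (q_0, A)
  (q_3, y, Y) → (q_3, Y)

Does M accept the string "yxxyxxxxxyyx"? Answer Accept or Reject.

Reject

(q_0, yxxyxxxxxyyx, Z) ⊢ (q_0, xxyxxxxxyyx, Z) ⊢ (q_0, xyxxxxxyyx, XZ) ⊢ (q_0, yxxxxxyyx, Z) ⊢ (q_0, xxxxxyyx, Z) ⊢ (q_0, xxxxyyx, XZ) ⊢ (q_0, xxxyyx, Z) ⊢ (q_0, xxyyx, XZ) ⊢ (q_0, xyyx, Z) ⊢ (q_0, yyx, XZ)
No transition applies at (q_0, yyx, XZ); input not fully consumed.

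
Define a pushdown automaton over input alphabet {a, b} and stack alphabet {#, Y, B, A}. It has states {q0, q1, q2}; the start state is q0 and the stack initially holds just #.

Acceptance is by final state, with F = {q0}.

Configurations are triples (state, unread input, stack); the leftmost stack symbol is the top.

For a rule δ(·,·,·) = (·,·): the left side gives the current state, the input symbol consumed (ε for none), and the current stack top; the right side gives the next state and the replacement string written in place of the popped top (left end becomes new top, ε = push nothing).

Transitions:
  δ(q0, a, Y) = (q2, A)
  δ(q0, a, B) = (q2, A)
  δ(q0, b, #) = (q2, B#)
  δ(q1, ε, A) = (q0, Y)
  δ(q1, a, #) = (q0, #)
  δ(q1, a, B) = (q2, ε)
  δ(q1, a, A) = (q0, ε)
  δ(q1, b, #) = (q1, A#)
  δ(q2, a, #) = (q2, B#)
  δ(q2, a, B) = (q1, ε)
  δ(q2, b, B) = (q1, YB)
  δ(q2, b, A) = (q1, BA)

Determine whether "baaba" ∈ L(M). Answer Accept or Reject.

Reject

No computation consumes all input and reaches a final state.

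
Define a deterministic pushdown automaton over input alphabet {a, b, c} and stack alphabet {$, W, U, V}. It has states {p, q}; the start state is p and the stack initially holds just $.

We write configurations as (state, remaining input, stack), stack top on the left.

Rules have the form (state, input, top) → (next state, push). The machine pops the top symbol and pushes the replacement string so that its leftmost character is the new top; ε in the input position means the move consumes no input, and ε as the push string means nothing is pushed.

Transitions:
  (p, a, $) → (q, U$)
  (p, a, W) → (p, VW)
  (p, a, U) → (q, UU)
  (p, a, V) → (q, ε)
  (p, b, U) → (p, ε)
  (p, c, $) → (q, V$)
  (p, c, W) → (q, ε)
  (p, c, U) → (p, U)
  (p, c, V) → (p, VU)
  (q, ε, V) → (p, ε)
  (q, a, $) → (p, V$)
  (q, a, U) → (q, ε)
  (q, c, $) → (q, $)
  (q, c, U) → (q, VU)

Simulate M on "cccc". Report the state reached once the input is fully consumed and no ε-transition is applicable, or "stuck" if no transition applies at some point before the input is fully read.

(p, cccc, $)
  read c, top $: go to q, push V$ → (q, ccc, V$)
  ε-move, top V: go to p, push ε → (p, ccc, $)
  read c, top $: go to q, push V$ → (q, cc, V$)
  ε-move, top V: go to p, push ε → (p, cc, $)
  read c, top $: go to q, push V$ → (q, c, V$)
  ε-move, top V: go to p, push ε → (p, c, $)
  read c, top $: go to q, push V$ → (q, ε, V$)
  ε-move, top V: go to p, push ε → (p, ε, $)
All input consumed; M is in state p.

p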